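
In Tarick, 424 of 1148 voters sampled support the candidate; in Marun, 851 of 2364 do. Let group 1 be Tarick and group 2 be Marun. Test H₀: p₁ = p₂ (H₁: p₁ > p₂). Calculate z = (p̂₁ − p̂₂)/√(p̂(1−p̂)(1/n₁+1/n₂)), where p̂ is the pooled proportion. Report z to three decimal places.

z = 0.541

p̂₁ = 424/1148 = 0.36934, p̂₂ = 851/2364 = 0.35998.
Pooled p̂ = (424+851)/(1148+2364) = 1275/3512 = 0.36304.
SE = √(0.231242 × 0.00129409) = 0.01730.
z = (0.36934 − 0.35998)/0.01730 = 0.00936/0.01730 = 0.541.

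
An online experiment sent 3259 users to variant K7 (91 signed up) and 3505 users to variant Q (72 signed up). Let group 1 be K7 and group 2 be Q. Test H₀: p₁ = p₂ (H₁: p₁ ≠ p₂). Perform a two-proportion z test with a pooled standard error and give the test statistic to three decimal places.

z = 1.978

p̂₁ = 91/3259 ≈ 0.027923, p̂₂ = 72/3505 ≈ 0.020542.
Pooled p̂ = (91+72)/(3259+3505) = 163/6764 = 0.024098.
SE = √(p̂(1−p̂)(1/n₁+1/n₂)) = √(0.024098·0.975902·0.000592149) = √(1.39258e-05) = 0.003732.
z = (0.027923 − 0.020542)/0.003732 = 0.007381/0.003732 = 1.978.
p-value = 2·P(Z > 1.978) ≈ 0.0480.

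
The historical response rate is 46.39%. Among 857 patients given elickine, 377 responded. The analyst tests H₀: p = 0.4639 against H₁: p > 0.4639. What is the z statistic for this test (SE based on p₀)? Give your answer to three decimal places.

z = -1.408

p̂ = 377/857 = 0.43991.
Under H₀, SE = √(0.4639·0.5361/857) = √(0.000290195) = 0.01704.
z = (0.43991 − 0.4639)/0.01704 = -0.02399/0.01704 = -1.408.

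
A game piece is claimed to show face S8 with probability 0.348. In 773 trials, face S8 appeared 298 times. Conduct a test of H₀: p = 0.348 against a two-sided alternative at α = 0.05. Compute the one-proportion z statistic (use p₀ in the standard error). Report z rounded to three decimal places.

z = 2.189

p̂ = 298/773 = 0.385511.
Standard error under H₀: √(0.348×0.652/773) = 0.017133.
z = (0.385511 − 0.348)/0.017133 = 0.037511/0.017133 = 2.189.
p-value = 2·P(Z > 2.189) ≈ 0.0286; since p < α = 0.05, reject H₀.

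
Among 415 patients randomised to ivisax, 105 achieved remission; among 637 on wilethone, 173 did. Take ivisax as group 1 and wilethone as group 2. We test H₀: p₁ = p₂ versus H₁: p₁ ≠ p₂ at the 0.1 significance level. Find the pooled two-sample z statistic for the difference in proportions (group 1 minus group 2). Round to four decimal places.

z = -0.6677

p̂₁ = 105/415 ≈ 0.253012, p̂₂ = 173/637 ≈ 0.271586.
Pooled p̂ = (105+173)/(415+637) = 278/1052 = 0.264259.
SE = √(0.194426 × 0.0039795) = 0.027816.
z = (0.253012 − 0.271586)/0.027816 = -0.018574/0.027816 = -0.6677.
p-value = 2·P(Z > 0.668) ≈ 0.5043. With α = 0.1, fail to reject H₀.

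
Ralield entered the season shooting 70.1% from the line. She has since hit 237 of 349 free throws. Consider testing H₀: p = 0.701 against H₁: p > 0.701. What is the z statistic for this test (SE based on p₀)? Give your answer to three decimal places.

z = -0.894

p̂ = 237/349 = 0.67908.
SE = √(p₀(1−p₀)/n) = √(0.2096/349) = 0.02451.
z = (0.67908 − 0.701)/0.02451 = -0.02192/0.02451 = -0.894.
p-value = P(Z > -0.894) ≈ 0.8144.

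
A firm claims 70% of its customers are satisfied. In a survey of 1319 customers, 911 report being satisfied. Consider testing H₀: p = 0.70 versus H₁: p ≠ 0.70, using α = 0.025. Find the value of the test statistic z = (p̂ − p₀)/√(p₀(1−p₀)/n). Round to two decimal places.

z = -0.74

p̂ = 911/1319 ≈ 0.6907.
Under H₀, SE = √(0.7·0.3/1319) = √(0.000159212) = 0.0126.
z = (0.6907 − 0.7)/0.0126 = -0.0093/0.0126 = -0.74.
Two-sided p-value ≈ 2·Φ(−0.739) = 0.4599; since p > α = 0.025, fail to reject H₀.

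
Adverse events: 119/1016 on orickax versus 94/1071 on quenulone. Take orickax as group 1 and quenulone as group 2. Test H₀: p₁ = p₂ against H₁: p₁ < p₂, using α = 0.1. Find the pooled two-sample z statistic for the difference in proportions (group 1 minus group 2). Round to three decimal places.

p̂₁ = 119/1016 = 0.11713, p̂₂ = 94/1071 = 0.08777.
Pooled p̂ = (119+94)/(1016+1071) = 213/2087 = 0.10206.
SE = √(0.0916441 × 0.00191796) = 0.01326.
z = (0.11713 − 0.08777)/0.01326 = 0.02936/0.01326 = 2.214.
p-value = P(Z < 2.214) ≈ 0.9866, so at α = 0.1 we fail to reject H₀.

z = 2.214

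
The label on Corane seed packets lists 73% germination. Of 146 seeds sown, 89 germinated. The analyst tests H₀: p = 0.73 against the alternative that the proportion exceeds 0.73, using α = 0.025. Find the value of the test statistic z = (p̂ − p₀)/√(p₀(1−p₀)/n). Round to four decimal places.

z = -3.2772

p̂ = 89/146 = 0.609589.
Standard error under H₀: √(0.73×0.27/146) = 0.036742.
z = (0.609589 − 0.73)/0.036742 = -0.120411/0.036742 = -3.2772.
p-value = P(Z > -3.277) ≈ 0.9995; since p > α = 0.025, fail to reject H₀.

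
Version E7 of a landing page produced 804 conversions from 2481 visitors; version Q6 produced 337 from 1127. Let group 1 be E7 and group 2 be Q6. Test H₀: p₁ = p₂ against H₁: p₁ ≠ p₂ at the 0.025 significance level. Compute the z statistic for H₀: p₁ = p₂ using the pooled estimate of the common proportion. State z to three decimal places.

z = 1.499

p̂₁ = 804/2481 = 0.32406, p̂₂ = 337/1127 = 0.29902.
Pooled p̂ = (804+337)/(2481+1127) = 1141/3608 = 0.31624.
SE = √(p̂(1−p̂)(1/n₁+1/n₂)) = √(0.31624·0.68376·0.00129037) = √(0.000279021) = 0.01670.
z = (0.32406 − 0.29902)/0.01670 = 0.02504/0.01670 = 1.499.
Two-sided p-value ≈ 2·Φ(−1.499) = 0.1339, so at α = 0.025 we fail to reject H₀.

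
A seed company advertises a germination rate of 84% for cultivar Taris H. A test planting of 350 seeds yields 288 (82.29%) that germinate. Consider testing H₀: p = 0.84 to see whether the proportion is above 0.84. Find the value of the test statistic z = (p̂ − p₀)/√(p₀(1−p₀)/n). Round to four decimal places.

p̂ = 288/350 = 0.822857.
Standard error under H₀: √(0.84×0.16/350) = 0.019596.
z = (0.822857 − 0.84)/0.019596 = -0.017143/0.019596 = -0.8748.
p-value = P(Z > -0.875) ≈ 0.8092.

z = -0.8748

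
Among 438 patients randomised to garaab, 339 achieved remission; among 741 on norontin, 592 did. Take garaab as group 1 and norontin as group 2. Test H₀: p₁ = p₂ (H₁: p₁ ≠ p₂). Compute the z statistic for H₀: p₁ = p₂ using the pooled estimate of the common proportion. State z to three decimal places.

p̂₁ = 339/438 = 0.77397, p̂₂ = 592/741 = 0.79892.
Pooled p̂ = (339+592)/(438+741) = 931/1179 = 0.78965.
SE = √(p̂(1−p̂)(1/n₁+1/n₂)) = √(0.78965·0.21035·0.00363263) = √(0.000603386) = 0.02456.
z = (0.77397 − 0.79892)/0.02456 = -0.02495/0.02456 = -1.016.
Two-sided p-value ≈ 2·Φ(−1.016) = 0.3098.

z = -1.016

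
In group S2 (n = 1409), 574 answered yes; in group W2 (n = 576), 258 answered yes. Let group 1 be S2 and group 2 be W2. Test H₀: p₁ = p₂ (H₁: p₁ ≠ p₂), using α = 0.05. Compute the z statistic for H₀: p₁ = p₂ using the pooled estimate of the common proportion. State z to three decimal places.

p̂₁ = 574/1409 = 0.40738, p̂₂ = 258/576 = 0.44792.
Pooled p̂ = (574+258)/(1409+576) = 832/1985 = 0.41914.
SE = √(p̂(1−p̂)(1/n₁+1/n₂)) = √(0.41914·0.58086·0.00244583) = √(0.000595468) = 0.02440.
z = (0.40738 − 0.44792)/0.02440 = -0.04054/0.02440 = -1.661.
p-value = 2·P(Z > 1.661) ≈ 0.0967, so at α = 0.05 we fail to reject H₀.

z = -1.661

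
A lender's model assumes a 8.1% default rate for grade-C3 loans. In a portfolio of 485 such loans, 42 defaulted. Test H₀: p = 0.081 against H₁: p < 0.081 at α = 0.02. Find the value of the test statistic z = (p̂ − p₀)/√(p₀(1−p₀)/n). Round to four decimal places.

p̂ = 42/485 ≈ 0.086598.
Standard error under H₀: √(0.081×0.919/485) = 0.012389.
z = (0.086598 − 0.081)/0.012389 = 0.005598/0.012389 = 0.4519.
p-value = P(Z < 0.452) ≈ 0.6743; since p > α = 0.02, fail to reject H₀.

z = 0.4519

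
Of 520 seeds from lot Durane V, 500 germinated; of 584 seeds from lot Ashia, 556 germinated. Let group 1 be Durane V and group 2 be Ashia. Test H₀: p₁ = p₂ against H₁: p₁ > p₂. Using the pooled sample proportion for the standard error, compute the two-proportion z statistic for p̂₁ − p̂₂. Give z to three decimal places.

p̂₁ = 500/520 = 0.961538, p̂₂ = 556/584 = 0.952055.
Pooled p̂ = (500+556)/(520+584) = 1056/1104 = 0.956522.
SE = √(0.0415879 × 0.00363541) = 0.012296.
z = (0.961538 − 0.952055)/0.012296 = 0.009483/0.012296 = 0.771.
p-value = P(Z > 0.771) ≈ 0.2203.

z = 0.771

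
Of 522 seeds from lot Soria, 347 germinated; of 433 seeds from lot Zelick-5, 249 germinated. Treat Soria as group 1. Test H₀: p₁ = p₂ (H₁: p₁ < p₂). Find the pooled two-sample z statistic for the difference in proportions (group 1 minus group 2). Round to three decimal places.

z = 2.849

p̂₁ = 347/522 = 0.66475, p̂₂ = 249/433 = 0.57506.
Pooled p̂ = (347+249)/(522+433) = 596/955 = 0.62408.
SE = √(0.234603 × 0.00422518) = 0.03148.
z = (0.66475 − 0.57506)/0.03148 = 0.08969/0.03148 = 2.849.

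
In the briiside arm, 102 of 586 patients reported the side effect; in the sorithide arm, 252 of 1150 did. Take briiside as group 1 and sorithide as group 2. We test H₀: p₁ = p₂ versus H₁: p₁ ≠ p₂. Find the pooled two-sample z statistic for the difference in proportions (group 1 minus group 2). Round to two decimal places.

p̂₁ = 102/586 = 0.17406, p̂₂ = 252/1150 = 0.21913.
Pooled p̂ = (102+252)/(586+1150) = 354/1736 = 0.20392.
SE = √(p̂(1−p̂)(1/n₁+1/n₂)) = √(0.20392·0.79608·0.00257605) = √(0.000418183) = 0.02045.
z = (0.17406 − 0.21913)/0.02045 = -0.04507/0.02045 = -2.20.
Two-sided p-value ≈ 2·Φ(−2.204) = 0.0275.

z = -2.20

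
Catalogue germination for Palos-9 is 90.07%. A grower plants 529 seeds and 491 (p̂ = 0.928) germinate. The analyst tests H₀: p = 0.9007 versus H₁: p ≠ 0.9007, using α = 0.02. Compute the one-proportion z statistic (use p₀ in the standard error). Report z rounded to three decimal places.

z = 2.112

p̂ = 491/529 ≈ 0.928166.
Under H₀, SE = √(0.9007·0.0993/529) = √(0.000169073) = 0.013003.
z = (0.928166 − 0.9007)/0.013003 = 0.027466/0.013003 = 2.112.
Two-sided p-value ≈ 2·Φ(−2.112) = 0.0347, so at α = 0.02 we fail to reject H₀.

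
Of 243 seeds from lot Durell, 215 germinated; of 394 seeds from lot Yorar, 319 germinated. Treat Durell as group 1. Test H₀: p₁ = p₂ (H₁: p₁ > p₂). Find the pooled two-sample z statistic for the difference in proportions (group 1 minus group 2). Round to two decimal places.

p̂₁ = 215/243 ≈ 0.88477, p̂₂ = 319/394 ≈ 0.80964.
Pooled p̂ = (215+319)/(243+394) = 534/637 = 0.83830.
SE = √(0.13555 × 0.0066533) = 0.03003.
z = (0.88477 − 0.80964)/0.03003 = 0.07513/0.03003 = 2.50.

z = 2.50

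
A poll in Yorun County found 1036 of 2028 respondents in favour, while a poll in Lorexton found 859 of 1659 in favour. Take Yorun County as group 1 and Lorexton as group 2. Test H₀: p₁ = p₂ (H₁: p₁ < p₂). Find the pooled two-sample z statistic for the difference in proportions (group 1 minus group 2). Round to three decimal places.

z = -0.419

p̂₁ = 1036/2028 = 0.51085, p̂₂ = 859/1659 = 0.51778.
Pooled p̂ = (1036+859)/(2028+1659) = 1895/3687 = 0.51397.
SE = √(0.249805 × 0.00109587) = 0.01655.
z = (0.51085 − 0.51778)/0.01655 = -0.00693/0.01655 = -0.419.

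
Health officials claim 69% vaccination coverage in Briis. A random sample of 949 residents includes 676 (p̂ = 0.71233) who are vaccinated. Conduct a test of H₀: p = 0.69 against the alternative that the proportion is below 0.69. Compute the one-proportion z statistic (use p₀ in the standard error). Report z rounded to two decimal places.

z = 1.49

p̂ = 676/949 = 0.7123.
Standard error under H₀: √(0.69×0.31/949) = 0.0150.
z = (0.7123 − 0.69)/0.0150 = 0.0223/0.0150 = 1.49.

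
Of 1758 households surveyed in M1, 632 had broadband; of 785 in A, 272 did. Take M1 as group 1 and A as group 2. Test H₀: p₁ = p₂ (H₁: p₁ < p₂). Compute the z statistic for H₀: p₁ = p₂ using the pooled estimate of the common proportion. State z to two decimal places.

z = 0.63

p̂₁ = 632/1758 = 0.3595, p̂₂ = 272/785 = 0.3465.
Pooled p̂ = (632+272)/(1758+785) = 904/2543 = 0.3555.
SE = √(0.229116 × 0.00184271) = 0.0205.
z = (0.3595 − 0.3465)/0.0205 = 0.0130/0.0205 = 0.63.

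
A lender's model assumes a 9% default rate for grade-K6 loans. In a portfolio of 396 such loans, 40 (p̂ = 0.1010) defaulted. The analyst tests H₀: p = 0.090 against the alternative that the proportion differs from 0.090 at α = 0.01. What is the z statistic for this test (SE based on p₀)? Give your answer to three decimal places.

z = 0.766

p̂ = 40/396 = 0.10101.
SE = √(p₀(1−p₀)/n) = √(0.0819/396) = 0.01438.
z = (0.10101 − 0.09)/0.01438 = 0.01101/0.01438 = 0.766.
p-value = 2·P(Z > 0.766) ≈ 0.4439; since p > α = 0.01, fail to reject H₀.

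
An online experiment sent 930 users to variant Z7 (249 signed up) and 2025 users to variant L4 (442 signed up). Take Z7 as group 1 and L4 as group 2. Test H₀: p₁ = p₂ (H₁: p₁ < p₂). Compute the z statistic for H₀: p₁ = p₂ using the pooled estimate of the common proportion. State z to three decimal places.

p̂₁ = 249/930 = 0.2677419, p̂₂ = 442/2025 = 0.2182716.
Pooled p̂ = (249+442)/(930+2025) = 691/2955 = 0.2338409.
SE = √(0.179159 × 0.0015691) = 0.0167666.
z = (0.2677419 − 0.2182716)/0.0167666 = 0.0494703/0.0167666 = 2.951.
p-value = P(Z < 2.951) ≈ 0.9984.

z = 2.951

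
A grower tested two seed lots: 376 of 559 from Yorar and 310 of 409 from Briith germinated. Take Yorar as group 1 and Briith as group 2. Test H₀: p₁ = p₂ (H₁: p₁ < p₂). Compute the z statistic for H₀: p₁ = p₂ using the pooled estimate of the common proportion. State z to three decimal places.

z = -2.886

p̂₁ = 376/559 ≈ 0.672630, p̂₂ = 310/409 ≈ 0.757946.
Pooled p̂ = (376+310)/(559+409) = 686/968 = 0.708678.
SE = √(p̂(1−p̂)(1/n₁+1/n₂)) = √(0.708678·0.291322·0.0042339) = √(0.000874103) = 0.029565.
z = (0.672630 − 0.757946)/0.029565 = -0.085316/0.029565 = -2.886.
p-value = P(Z < -2.886) ≈ 0.0020.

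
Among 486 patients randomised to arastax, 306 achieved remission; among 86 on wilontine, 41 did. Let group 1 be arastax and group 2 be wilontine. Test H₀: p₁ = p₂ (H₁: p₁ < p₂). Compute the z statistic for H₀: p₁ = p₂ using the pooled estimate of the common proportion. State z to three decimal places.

p̂₁ = 306/486 = 0.62963, p̂₂ = 41/86 = 0.47674.
Pooled p̂ = (306+41)/(486+86) = 347/572 = 0.60664.
SE = √(0.238627 × 0.0136855) = 0.05715.
z = (0.62963 − 0.47674)/0.05715 = 0.15289/0.05715 = 2.675.

z = 2.675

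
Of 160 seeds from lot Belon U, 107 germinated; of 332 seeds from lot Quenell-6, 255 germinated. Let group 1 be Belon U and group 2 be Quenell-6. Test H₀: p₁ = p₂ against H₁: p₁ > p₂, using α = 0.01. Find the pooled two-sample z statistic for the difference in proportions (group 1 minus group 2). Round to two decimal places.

z = -2.34

p̂₁ = 107/160 ≈ 0.6687, p̂₂ = 255/332 ≈ 0.7681.
Pooled p̂ = (107+255)/(160+332) = 362/492 = 0.7358.
SE = √(p̂(1−p̂)(1/n₁+1/n₂)) = √(0.7358·0.2642·0.00926205) = √(0.00180065) = 0.0424.
z = (0.6687 − 0.7681)/0.0424 = -0.0994/0.0424 = -2.34.
p-value = P(Z > -2.341) ≈ 0.9904. With α = 0.01, fail to reject H₀.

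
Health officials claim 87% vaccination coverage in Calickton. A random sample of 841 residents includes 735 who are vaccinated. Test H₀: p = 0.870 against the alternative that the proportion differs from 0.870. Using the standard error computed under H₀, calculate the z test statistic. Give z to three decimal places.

p̂ = 735/841 = 0.87396.
SE = √(p₀(1−p₀)/n) = √(0.1131/841) = 0.01160.
z = (0.87396 − 0.87)/0.01160 = 0.00396/0.01160 = 0.341.
Two-sided p-value ≈ 2·Φ(−0.341) = 0.7328.

z = 0.341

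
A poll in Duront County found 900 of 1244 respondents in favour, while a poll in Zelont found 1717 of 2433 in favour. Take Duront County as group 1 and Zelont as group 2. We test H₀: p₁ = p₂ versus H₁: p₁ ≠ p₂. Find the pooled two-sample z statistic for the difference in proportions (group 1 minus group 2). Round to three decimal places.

p̂₁ = 900/1244 ≈ 0.72347, p̂₂ = 1717/2433 ≈ 0.70571.
Pooled p̂ = (900+1717)/(1244+2433) = 2617/3677 = 0.71172.
SE = √(0.205174 × 0.00121487) = 0.01579.
z = (0.72347 − 0.70571)/0.01579 = 0.01776/0.01579 = 1.125.

z = 1.125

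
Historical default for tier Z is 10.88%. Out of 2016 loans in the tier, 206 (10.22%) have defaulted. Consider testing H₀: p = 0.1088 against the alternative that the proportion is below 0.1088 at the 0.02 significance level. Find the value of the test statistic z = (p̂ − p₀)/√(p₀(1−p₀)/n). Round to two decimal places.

z = -0.95

p̂ = 206/2016 = 0.10218.
Standard error under H₀: √(0.1088×0.8912/2016) = 0.00694.
z = (0.10218 − 0.1088)/0.00694 = -0.00662/0.00694 = -0.95.
p-value = P(Z < -0.954) ≈ 0.1700, so at α = 0.02 we fail to reject H₀.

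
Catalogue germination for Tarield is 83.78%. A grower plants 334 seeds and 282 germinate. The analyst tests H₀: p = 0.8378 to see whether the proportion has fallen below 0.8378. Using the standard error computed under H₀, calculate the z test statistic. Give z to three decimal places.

p̂ = 282/334 = 0.84431.
SE = √(p₀(1−p₀)/n) = √(0.13589/334) = 0.02017.
z = (0.84431 − 0.8378)/0.02017 = 0.00651/0.02017 = 0.323.
p-value = P(Z < 0.323) ≈ 0.6266.

z = 0.323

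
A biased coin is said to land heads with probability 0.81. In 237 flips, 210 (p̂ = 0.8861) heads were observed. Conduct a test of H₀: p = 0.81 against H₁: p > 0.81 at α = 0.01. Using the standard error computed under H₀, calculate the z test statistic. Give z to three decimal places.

z = 2.985

p̂ = 210/237 ≈ 0.886076.
Under H₀, SE = √(0.81·0.19/237) = √(0.000649367) = 0.025483.
z = (0.886076 − 0.81)/0.025483 = 0.076076/0.025483 = 2.985.
p-value = P(Z > 2.985) ≈ 0.0014; since p < α = 0.01, reject H₀.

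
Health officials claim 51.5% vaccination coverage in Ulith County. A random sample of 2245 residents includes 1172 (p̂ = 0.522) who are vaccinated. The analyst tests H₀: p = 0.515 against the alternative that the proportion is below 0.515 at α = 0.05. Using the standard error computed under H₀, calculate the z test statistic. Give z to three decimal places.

p̂ = 1172/2245 = 0.52205.
SE = √(p₀(1−p₀)/n) = √(0.24977/2245) = 0.01055.
z = (0.52205 − 0.515)/0.01055 = 0.00705/0.01055 = 0.668.
p-value = P(Z < 0.668) ≈ 0.7480, so at α = 0.05 we fail to reject H₀.

z = 0.668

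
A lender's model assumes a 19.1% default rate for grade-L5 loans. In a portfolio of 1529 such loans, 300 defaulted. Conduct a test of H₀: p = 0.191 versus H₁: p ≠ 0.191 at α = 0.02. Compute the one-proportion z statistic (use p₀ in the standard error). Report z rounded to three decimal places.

z = 0.518

p̂ = 300/1529 = 0.19621.
Standard error under H₀: √(0.191×0.809/1529) = 0.01005.
z = (0.19621 − 0.191)/0.01005 = 0.00521/0.01005 = 0.518.
Two-sided p-value ≈ 2·Φ(−0.518) = 0.6045. With α = 0.02, fail to reject H₀.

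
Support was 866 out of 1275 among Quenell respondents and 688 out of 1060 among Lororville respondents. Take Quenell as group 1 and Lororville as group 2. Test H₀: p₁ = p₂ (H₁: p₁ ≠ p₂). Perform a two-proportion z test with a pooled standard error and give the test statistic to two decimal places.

p̂₁ = 866/1275 ≈ 0.6792, p̂₂ = 688/1060 ≈ 0.6491.
Pooled p̂ = (866+688)/(1275+1060) = 1554/2335 = 0.6655.
SE = √(0.222602 × 0.00172771) = 0.0196.
z = (0.6792 − 0.6491)/0.0196 = 0.0301/0.0196 = 1.54.

z = 1.54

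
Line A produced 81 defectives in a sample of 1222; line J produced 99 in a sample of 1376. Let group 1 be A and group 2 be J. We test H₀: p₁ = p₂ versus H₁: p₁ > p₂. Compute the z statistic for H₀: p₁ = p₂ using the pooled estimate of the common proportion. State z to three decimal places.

z = -0.567

p̂₁ = 81/1222 ≈ 0.066285, p̂₂ = 99/1376 ≈ 0.071948.
Pooled p̂ = (81+99)/(1222+1376) = 180/2598 = 0.069284.
SE = √(p̂(1−p̂)(1/n₁+1/n₂)) = √(0.069284·0.930716·0.00154507) = √(9.96323e-05) = 0.009982.
z = (0.066285 − 0.071948)/0.009982 = -0.005663/0.009982 = -0.567.
p-value = P(Z > -0.567) ≈ 0.7148.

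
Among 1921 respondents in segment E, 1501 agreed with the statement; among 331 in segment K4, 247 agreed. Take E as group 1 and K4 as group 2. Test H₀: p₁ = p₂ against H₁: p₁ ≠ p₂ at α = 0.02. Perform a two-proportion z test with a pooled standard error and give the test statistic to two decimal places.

z = 1.42

p̂₁ = 1501/1921 = 0.7814, p̂₂ = 247/331 = 0.7462.
Pooled p̂ = (1501+247)/(1921+331) = 1748/2252 = 0.7762.
SE = √(p̂(1−p̂)(1/n₁+1/n₂)) = √(0.7762·0.2238·0.00354171) = √(0.000615245) = 0.0248.
z = (0.7814 − 0.7462)/0.0248 = 0.0352/0.0248 = 1.42.
p-value = 2·P(Z > 1.417) ≈ 0.1566; since p > α = 0.02, fail to reject H₀.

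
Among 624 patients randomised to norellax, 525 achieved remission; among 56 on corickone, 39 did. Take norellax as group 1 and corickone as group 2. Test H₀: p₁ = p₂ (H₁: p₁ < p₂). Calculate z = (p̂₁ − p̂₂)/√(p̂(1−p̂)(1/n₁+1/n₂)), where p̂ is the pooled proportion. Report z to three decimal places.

z = 2.762

p̂₁ = 525/624 ≈ 0.84135, p̂₂ = 39/56 ≈ 0.69643.
Pooled p̂ = (525+39)/(624+56) = 564/680 = 0.82941.
SE = √(0.141488 × 0.0194597) = 0.05247.
z = (0.84135 − 0.69643)/0.05247 = 0.14492/0.05247 = 2.762.
p-value = P(Z < 2.762) ≈ 0.9971.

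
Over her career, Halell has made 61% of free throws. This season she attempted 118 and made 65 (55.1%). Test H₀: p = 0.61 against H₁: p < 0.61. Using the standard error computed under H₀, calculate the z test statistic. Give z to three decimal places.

z = -1.317

p̂ = 65/118 = 0.55085.
Under H₀, SE = √(0.61·0.39/118) = √(0.0020161) = 0.04490.
z = (0.55085 − 0.61)/0.04490 = -0.05915/0.04490 = -1.317.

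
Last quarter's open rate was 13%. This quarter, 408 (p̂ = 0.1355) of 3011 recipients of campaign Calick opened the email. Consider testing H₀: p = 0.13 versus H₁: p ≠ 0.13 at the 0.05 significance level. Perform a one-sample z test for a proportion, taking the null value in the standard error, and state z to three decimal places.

p̂ = 408/3011 ≈ 0.135503.
SE = √(p₀(1−p₀)/n) = √(0.1131/3011) = 0.006129.
z = (0.135503 − 0.13)/0.006129 = 0.005503/0.006129 = 0.898.
Two-sided p-value ≈ 2·Φ(−0.898) = 0.3692. With α = 0.05, fail to reject H₀.

z = 0.898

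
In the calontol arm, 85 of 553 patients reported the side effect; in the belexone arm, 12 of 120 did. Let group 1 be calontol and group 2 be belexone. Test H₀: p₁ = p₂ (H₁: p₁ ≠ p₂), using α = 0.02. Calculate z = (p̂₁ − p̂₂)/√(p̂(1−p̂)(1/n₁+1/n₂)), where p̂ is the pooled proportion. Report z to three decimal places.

z = 1.518

p̂₁ = 85/553 ≈ 0.153707, p̂₂ = 12/120 ≈ 0.100000.
Pooled p̂ = (85+12)/(553+120) = 97/673 = 0.144131.
SE = √(0.123357 × 0.0101417) = 0.035370.
z = (0.153707 − 0.100000)/0.035370 = 0.053707/0.035370 = 1.518.
Two-sided p-value ≈ 2·Φ(−1.518) = 0.1289; since p > α = 0.02, fail to reject H₀.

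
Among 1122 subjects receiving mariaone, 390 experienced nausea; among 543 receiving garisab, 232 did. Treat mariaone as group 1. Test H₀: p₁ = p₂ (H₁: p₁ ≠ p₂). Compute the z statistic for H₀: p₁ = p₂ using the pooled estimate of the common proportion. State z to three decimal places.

p̂₁ = 390/1122 = 0.34759, p̂₂ = 232/543 = 0.42726.
Pooled p̂ = (390+232)/(1122+543) = 622/1665 = 0.37357.
SE = √(0.234016 × 0.00273289) = 0.02529.
z = (0.34759 − 0.42726)/0.02529 = -0.07967/0.02529 = -3.150.

z = -3.150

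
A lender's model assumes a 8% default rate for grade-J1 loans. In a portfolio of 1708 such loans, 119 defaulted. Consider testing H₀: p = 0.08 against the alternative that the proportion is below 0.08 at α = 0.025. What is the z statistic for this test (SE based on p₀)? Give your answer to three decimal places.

z = -1.573

p̂ = 119/1708 ≈ 0.069672.
Standard error under H₀: √(0.08×0.92/1708) = 0.006564.
z = (0.069672 − 0.08)/0.006564 = -0.010328/0.006564 = -1.573.
p-value = P(Z < -1.573) ≈ 0.0578. With α = 0.025, fail to reject H₀.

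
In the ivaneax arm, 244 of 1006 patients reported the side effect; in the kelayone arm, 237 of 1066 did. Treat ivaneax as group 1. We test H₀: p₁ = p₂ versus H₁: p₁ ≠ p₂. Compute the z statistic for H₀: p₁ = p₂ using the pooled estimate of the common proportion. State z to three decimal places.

z = 1.089

p̂₁ = 244/1006 ≈ 0.24254, p̂₂ = 237/1066 ≈ 0.22233.
Pooled p̂ = (244+237)/(1006+1066) = 481/2072 = 0.23214.
SE = √(p̂(1−p̂)(1/n₁+1/n₂)) = √(0.23214·0.76786·0.00193212) = √(0.000344406) = 0.01856.
z = (0.24254 − 0.22233)/0.01856 = 0.02021/0.01856 = 1.089.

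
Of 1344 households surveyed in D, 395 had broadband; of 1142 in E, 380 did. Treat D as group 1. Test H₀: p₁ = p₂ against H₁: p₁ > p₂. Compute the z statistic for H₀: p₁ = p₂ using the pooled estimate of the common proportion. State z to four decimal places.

z = -2.0840

p̂₁ = 395/1344 ≈ 0.2938988, p̂₂ = 380/1142 ≈ 0.3327496.
Pooled p̂ = (395+380)/(1344+1142) = 775/2486 = 0.3117458.
SE = √(p̂(1−p̂)(1/n₁+1/n₂)) = √(0.3117458·0.6882542·0.0016197) = √(0.000347524) = 0.0186420.
z = (0.2938988 − 0.3327496)/0.0186420 = -0.0388508/0.0186420 = -2.0840.
p-value = P(Z > -2.084) ≈ 0.9814.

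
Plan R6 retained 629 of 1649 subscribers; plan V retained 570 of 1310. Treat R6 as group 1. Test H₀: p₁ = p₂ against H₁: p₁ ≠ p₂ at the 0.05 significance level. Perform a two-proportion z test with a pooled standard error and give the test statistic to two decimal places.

z = -2.95

p̂₁ = 629/1649 ≈ 0.3814, p̂₂ = 570/1310 ≈ 0.4351.
Pooled p̂ = (629+570)/(1649+1310) = 1199/2959 = 0.4052.
SE = √(0.241014 × 0.00136979) = 0.0182.
z = (0.3814 − 0.4351)/0.0182 = -0.0537/0.0182 = -2.95.
Two-sided p-value ≈ 2·Φ(−2.954) = 0.0031, so at α = 0.05 we reject H₀.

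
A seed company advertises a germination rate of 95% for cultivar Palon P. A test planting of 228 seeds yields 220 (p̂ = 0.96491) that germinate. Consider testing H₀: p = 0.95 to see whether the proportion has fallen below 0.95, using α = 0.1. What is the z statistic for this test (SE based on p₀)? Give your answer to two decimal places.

p̂ = 220/228 = 0.9649.
Standard error under H₀: √(0.95×0.05/228) = 0.0144.
z = (0.9649 − 0.95)/0.0144 = 0.0149/0.0144 = 1.03.
p-value = P(Z < 1.033) ≈ 0.8492. With α = 0.1, fail to reject H₀.

z = 1.03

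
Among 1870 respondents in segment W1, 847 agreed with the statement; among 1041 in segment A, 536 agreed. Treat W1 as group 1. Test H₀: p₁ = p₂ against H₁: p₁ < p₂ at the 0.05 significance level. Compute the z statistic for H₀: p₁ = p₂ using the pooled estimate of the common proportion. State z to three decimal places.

z = -3.208

p̂₁ = 847/1870 ≈ 0.45294, p̂₂ = 536/1041 ≈ 0.51489.
Pooled p̂ = (847+536)/(1870+1041) = 1383/2911 = 0.47509.
SE = √(0.24938 × 0.00149537) = 0.01931.
z = (0.45294 − 0.51489)/0.01931 = -0.06195/0.01931 = -3.208.
p-value = P(Z < -3.208) ≈ 0.0007. With α = 0.05, reject H₀.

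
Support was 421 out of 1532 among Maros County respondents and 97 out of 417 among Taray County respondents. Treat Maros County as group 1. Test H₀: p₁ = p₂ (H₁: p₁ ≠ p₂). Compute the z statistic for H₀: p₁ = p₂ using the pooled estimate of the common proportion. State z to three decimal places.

z = 1.729

p̂₁ = 421/1532 ≈ 0.27480, p̂₂ = 97/417 ≈ 0.23261.
Pooled p̂ = (421+97)/(1532+417) = 518/1949 = 0.26578.
SE = √(p̂(1−p̂)(1/n₁+1/n₂)) = √(0.26578·0.73422·0.00305082) = √(0.000595337) = 0.02440.
z = (0.27480 − 0.23261)/0.02440 = 0.04219/0.02440 = 1.729.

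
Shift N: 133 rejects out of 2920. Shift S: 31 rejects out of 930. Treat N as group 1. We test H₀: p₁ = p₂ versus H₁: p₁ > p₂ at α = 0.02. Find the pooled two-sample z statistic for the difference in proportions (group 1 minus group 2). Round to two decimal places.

p̂₁ = 133/2920 = 0.0455, p̂₂ = 31/930 = 0.0333.
Pooled p̂ = (133+31)/(2920+930) = 164/3850 = 0.0426.
SE = √(0.0407829 × 0.00141773) = 0.0076.
z = (0.0455 − 0.0333)/0.0076 = 0.0122/0.0076 = 1.61.
p-value = P(Z > 1.606) ≈ 0.0541. With α = 0.02, fail to reject H₀.

z = 1.61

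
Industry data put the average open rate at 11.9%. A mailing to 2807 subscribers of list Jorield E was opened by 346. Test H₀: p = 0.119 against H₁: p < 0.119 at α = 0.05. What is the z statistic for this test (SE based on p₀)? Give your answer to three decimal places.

z = 0.698

p̂ = 346/2807 ≈ 0.123263.
SE = √(p₀(1−p₀)/n) = √(0.10484/2807) = 0.006111.
z = (0.123263 − 0.119)/0.006111 = 0.004263/0.006111 = 0.698.
p-value = P(Z < 0.698) ≈ 0.7573. With α = 0.05, fail to reject H₀.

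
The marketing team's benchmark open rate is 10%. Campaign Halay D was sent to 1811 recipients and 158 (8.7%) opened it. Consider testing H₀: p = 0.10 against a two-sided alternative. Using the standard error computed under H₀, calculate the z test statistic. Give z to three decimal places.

z = -1.809

p̂ = 158/1811 ≈ 0.087245.
Standard error under H₀: √(0.1×0.9/1811) = 0.007050.
z = (0.087245 − 0.1)/0.007050 = -0.012755/0.007050 = -1.809.
Two-sided p-value ≈ 2·Φ(−1.809) = 0.0704.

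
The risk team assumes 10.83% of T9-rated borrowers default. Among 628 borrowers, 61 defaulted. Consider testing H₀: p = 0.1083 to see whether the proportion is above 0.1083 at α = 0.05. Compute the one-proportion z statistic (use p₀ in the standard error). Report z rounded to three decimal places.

z = -0.900

p̂ = 61/628 = 0.097134.
Under H₀, SE = √(0.1083·0.8917/628) = √(0.000153776) = 0.012401.
z = (0.097134 − 0.1083)/0.012401 = -0.011166/0.012401 = -0.900.
p-value = P(Z > -0.900) ≈ 0.8161. With α = 0.05, fail to reject H₀.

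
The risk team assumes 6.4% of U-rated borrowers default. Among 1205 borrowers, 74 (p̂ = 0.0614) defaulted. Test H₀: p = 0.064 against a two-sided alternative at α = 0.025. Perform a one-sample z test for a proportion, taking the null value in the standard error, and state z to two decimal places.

z = -0.37

p̂ = 74/1205 = 0.0614.
Under H₀, SE = √(0.064·0.936/1205) = √(4.97129e-05) = 0.0071.
z = (0.0614 − 0.064)/0.0071 = -0.0026/0.0071 = -0.37.
Two-sided p-value ≈ 2·Φ(−0.367) = 0.7135. With α = 0.025, fail to reject H₀.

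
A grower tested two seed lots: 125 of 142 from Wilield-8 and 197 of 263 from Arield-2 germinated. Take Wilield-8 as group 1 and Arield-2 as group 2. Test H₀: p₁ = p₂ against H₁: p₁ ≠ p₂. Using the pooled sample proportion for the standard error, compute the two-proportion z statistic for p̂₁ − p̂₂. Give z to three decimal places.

z = 3.122

p̂₁ = 125/142 = 0.88028, p̂₂ = 197/263 = 0.74905.
Pooled p̂ = (125+197)/(142+263) = 322/405 = 0.79506.
SE = √(p̂(1−p̂)(1/n₁+1/n₂)) = √(0.79506·0.20494·0.0108445) = √(0.00176699) = 0.04204.
z = (0.88028 − 0.74905)/0.04204 = 0.13123/0.04204 = 3.122.
Two-sided p-value ≈ 2·Φ(−3.122) = 0.0018.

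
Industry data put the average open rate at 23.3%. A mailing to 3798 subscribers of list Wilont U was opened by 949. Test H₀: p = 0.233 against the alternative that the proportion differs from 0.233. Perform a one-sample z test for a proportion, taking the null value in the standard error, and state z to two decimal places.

p̂ = 949/3798 = 0.24987.
Under H₀, SE = √(0.233·0.767/3798) = √(4.7054e-05) = 0.00686.
z = (0.24987 − 0.233)/0.00686 = 0.01687/0.00686 = 2.46.

z = 2.46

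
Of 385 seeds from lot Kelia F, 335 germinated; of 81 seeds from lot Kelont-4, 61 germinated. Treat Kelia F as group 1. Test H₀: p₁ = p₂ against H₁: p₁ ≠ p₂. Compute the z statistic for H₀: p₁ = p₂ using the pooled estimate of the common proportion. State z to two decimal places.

z = 2.68

p̂₁ = 335/385 = 0.8701, p̂₂ = 61/81 = 0.7531.
Pooled p̂ = (335+61)/(385+81) = 396/466 = 0.8498.
SE = √(p̂(1−p̂)(1/n₁+1/n₂)) = √(0.8498·0.1502·0.0149431) = √(0.00190749) = 0.0437.
z = (0.8701 − 0.7531)/0.0437 = 0.1170/0.0437 = 2.68.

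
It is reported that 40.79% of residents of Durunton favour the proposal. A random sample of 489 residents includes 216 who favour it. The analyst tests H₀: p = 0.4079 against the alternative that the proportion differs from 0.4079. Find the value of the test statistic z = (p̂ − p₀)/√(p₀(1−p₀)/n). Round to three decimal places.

p̂ = 216/489 = 0.44172.
Standard error under H₀: √(0.4079×0.5921/489) = 0.02222.
z = (0.44172 − 0.4079)/0.02222 = 0.03382/0.02222 = 1.522.
Two-sided p-value ≈ 2·Φ(−1.522) = 0.1281.

z = 1.522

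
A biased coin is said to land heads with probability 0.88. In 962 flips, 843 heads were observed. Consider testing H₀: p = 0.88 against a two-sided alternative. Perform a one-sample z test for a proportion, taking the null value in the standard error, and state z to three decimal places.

p̂ = 843/962 = 0.87630.
Under H₀, SE = √(0.88·0.12/962) = √(0.000109771) = 0.01048.
z = (0.87630 − 0.88)/0.01048 = -0.00370/0.01048 = -0.353.

z = -0.353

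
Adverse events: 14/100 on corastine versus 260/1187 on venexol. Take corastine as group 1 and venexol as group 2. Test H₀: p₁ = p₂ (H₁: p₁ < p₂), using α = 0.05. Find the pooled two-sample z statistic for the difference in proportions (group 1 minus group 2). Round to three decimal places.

p̂₁ = 14/100 ≈ 0.14000, p̂₂ = 260/1187 ≈ 0.21904.
Pooled p̂ = (14+260)/(100+1187) = 274/1287 = 0.21290.
SE = √(0.167573 × 0.0108425) = 0.04263.
z = (0.14000 − 0.21904)/0.04263 = -0.07904/0.04263 = -1.854.
p-value = P(Z < -1.854) ≈ 0.0318. With α = 0.05, reject H₀.

z = -1.854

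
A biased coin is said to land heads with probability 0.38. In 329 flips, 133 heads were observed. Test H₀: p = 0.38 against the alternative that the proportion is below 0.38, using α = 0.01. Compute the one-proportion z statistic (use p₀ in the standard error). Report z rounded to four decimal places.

z = 0.9064

p̂ = 133/329 ≈ 0.404255.
Under H₀, SE = √(0.38·0.62/329) = √(0.000716109) = 0.026760.
z = (0.404255 − 0.38)/0.026760 = 0.024255/0.026760 = 0.9064.
p-value = P(Z < 0.906) ≈ 0.8176; since p > α = 0.01, fail to reject H₀.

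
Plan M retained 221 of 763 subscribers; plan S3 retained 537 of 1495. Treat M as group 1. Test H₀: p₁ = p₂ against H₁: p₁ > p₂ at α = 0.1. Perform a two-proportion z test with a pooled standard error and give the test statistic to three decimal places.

p̂₁ = 221/763 = 0.28965, p̂₂ = 537/1495 = 0.35920.
Pooled p̂ = (221+537)/(763+1495) = 758/2258 = 0.33570.
SE = √(0.223004 × 0.00197951) = 0.02101.
z = (0.28965 − 0.35920)/0.02101 = -0.06955/0.02101 = -3.310.
p-value = P(Z > -3.310) ≈ 0.9995, so at α = 0.1 we fail to reject H₀.

z = -3.310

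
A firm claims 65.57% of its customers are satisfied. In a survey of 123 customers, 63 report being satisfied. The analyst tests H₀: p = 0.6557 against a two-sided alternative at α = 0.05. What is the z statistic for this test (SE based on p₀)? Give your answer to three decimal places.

p̂ = 63/123 = 0.51220.
SE = √(p₀(1−p₀)/n) = √(0.22576/123) = 0.04284.
z = (0.51220 − 0.6557)/0.04284 = -0.14350/0.04284 = -3.350.
Two-sided p-value ≈ 2·Φ(−3.350) = 0.0008, so at α = 0.05 we reject H₀.

z = -3.350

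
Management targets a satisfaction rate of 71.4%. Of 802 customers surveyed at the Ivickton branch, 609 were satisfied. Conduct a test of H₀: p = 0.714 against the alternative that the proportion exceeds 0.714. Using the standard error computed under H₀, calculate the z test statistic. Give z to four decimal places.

z = 2.8422

p̂ = 609/802 ≈ 0.75935162.
SE = √(p₀(1−p₀)/n) = √(0.2042/802) = 0.01595677.
z = (0.75935162 − 0.714)/0.01595677 = 0.04535162/0.01595677 = 2.8422.
p-value = P(Z > 2.842) ≈ 0.0022.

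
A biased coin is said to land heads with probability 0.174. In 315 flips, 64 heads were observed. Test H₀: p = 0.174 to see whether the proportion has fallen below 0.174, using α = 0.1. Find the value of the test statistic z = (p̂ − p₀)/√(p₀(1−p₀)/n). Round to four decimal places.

z = 1.3658

p̂ = 64/315 ≈ 0.2031746.
Standard error under H₀: √(0.174×0.826/315) = 0.0213604.
z = (0.2031746 − 0.174)/0.0213604 = 0.0291746/0.0213604 = 1.3658.
p-value = P(Z < 1.366) ≈ 0.9140, so at α = 0.1 we fail to reject H₀.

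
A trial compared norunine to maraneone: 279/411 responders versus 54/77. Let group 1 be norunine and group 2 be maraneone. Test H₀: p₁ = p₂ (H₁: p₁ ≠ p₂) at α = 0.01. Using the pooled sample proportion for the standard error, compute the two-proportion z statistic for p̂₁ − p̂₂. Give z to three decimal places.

p̂₁ = 279/411 ≈ 0.67883, p̂₂ = 54/77 ≈ 0.70130.
Pooled p̂ = (279+54)/(411+77) = 333/488 = 0.68238.
SE = √(p̂(1−p̂)(1/n₁+1/n₂)) = √(0.68238·0.31762·0.0154201) = √(0.00334213) = 0.05781.
z = (0.67883 − 0.70130)/0.05781 = -0.02247/0.05781 = -0.389.
p-value = 2·P(Z > 0.389) ≈ 0.6976; since p > α = 0.01, fail to reject H₀.

z = -0.389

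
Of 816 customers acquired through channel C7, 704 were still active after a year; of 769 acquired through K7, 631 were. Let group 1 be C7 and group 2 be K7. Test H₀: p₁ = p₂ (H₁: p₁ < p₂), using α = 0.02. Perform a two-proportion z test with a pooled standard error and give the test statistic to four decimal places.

p̂₁ = 704/816 = 0.8627451, p̂₂ = 631/769 = 0.8205462.
Pooled p̂ = (704+631)/(816+769) = 1335/1585 = 0.8422713.
SE = √(p̂(1−p̂)(1/n₁+1/n₂)) = √(0.8422713·0.1577287·0.00252588) = √(0.000335564) = 0.0183184.
z = (0.8627451 − 0.8205462)/0.0183184 = 0.0421989/0.0183184 = 2.3036.
p-value = P(Z < 2.304) ≈ 0.9894, so at α = 0.02 we fail to reject H₀.

z = 2.3036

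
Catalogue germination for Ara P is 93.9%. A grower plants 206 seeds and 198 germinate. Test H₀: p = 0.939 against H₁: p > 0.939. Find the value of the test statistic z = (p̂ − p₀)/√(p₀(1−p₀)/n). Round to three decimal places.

p̂ = 198/206 = 0.961165.
Under H₀, SE = √(0.939·0.061/206) = √(0.000278053) = 0.016675.
z = (0.961165 − 0.939)/0.016675 = 0.022165/0.016675 = 1.329.
p-value = P(Z > 1.329) ≈ 0.0919.

z = 1.329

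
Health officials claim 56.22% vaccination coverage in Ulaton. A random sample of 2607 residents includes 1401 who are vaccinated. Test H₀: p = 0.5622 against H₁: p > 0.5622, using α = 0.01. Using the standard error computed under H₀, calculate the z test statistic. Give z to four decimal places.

p̂ = 1401/2607 = 0.5373993.
Under H₀, SE = √(0.5622·0.4378/2607) = √(9.44116e-05) = 0.0097166.
z = (0.5373993 − 0.5622)/0.0097166 = -0.0248007/0.0097166 = -2.5524.
p-value = P(Z > -2.552) ≈ 0.9947; since p > α = 0.01, fail to reject H₀.

z = -2.5524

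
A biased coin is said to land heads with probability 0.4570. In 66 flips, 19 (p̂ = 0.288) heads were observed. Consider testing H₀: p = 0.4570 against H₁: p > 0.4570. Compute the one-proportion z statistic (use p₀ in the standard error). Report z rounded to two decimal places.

z = -2.76

p̂ = 19/66 = 0.2879.
Standard error under H₀: √(0.457×0.543/66) = 0.0613.
z = (0.2879 − 0.457)/0.0613 = -0.1691/0.0613 = -2.76.
p-value = P(Z > -2.758) ≈ 0.9971.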